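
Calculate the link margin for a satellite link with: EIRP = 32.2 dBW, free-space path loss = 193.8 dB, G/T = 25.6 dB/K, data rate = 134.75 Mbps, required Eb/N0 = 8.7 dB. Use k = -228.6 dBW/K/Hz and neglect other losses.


C/N0 = EIRP - FSPL + G/T - k = 32.2 - 193.8 + 25.6 - (-228.6)
C/N0 = 92.6000 dB-Hz
R_b = 134.75 Mbps = 1.3475e+08 bps -> 10*log10(R_b) = 81.2953 dB-Hz
Eb/N0 = C/N0 - 10*log10(R_b) = 92.6000 - 81.2953 = 11.3047 dB
Margin = Eb/N0 - Eb/N0_req = 11.3047 - 8.7 = 2.6047 dB (link closes)

2.6047 dB


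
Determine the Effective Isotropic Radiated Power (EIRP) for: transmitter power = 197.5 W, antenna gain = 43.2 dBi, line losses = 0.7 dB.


Pt = 197.5 W = 22.9557 dBW
EIRP = Pt_dBW + Gt - losses = 22.9557 + 43.2 - 0.7 = 65.4557 dBW

65.4557 dBW


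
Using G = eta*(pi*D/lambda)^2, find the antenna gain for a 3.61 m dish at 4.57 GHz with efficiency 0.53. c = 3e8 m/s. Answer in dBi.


lambda = c/f = 3e8 / 4.57e+09 = 0.06564551 m
G = eta*(pi*D/lambda)^2 = 0.53*(pi*3.61/0.06564551)^2
G = 15819.0322 (linear)
G = 10*log10(15819.0322) = 41.9918 dBi

41.9918 dBi


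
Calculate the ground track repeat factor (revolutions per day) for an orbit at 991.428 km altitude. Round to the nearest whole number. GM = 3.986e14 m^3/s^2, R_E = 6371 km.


r = 7.362428e+06 m
T = 2*pi*sqrt(r^3/mu) = 6286.9906 s = 104.7832 min
revs/day = 1440 / 104.7832 = 13.7427
Rounded: 14 revolutions per day

14 revolutions per day


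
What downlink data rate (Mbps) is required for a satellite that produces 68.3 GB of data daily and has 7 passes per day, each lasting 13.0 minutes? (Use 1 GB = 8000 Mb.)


total contact time = 7 * 13.0 * 60 = 5460.0000 s
data = 68.3 GB = 546400.0000 Mb
rate = 546400.0000 / 5460.0000 = 100.0733 Mbps

100.0733 Mbps


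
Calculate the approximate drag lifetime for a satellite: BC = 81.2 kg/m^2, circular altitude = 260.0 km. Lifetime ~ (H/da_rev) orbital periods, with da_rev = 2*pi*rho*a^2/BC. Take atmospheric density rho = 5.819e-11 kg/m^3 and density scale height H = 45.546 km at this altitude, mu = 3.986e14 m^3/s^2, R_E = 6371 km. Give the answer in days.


a = R_E + alt = 6631.0000 km = 6.631e+06 m
da_rev = 2*pi*rho*a^2/BC = 2*pi*5.819e-11*(6.631e+06)^2/81.2 = 197.984072 m per revolution
N = H/da_rev = 45546.0000 m / 197.984072 m = 230.0488 revolutions
P = 2*pi*sqrt(a^3/mu) = 5373.7785 s
lifetime = N*P = 230.0488 * 5373.7785 = 1.2362313e+06 s = 14.3082 days

14.3082 days


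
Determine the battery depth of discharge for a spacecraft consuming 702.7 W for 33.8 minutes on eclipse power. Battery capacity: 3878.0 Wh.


E_used = P * t / 60 = 702.7 * 33.8 / 60 = 395.8543 Wh
DOD = E_used / E_total * 100 = 395.8543 / 3878.0 * 100
DOD = 10.2077 %

10.2077 %


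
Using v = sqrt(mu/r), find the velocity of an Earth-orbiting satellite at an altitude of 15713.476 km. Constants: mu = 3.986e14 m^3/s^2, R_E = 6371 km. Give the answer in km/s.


r = R_E + alt = 6371.0 + 15713.476 = 22084.4760 km = 2.2084476e+07 m
v = sqrt(mu/r) = sqrt(3.986e14 / 2.2084476e+07) = 4248.3970 m/s = 4.2484 km/s

4.2484 km/s


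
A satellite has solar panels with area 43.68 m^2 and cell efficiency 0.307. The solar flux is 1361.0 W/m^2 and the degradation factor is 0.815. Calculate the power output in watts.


P = area * eta * S * degradation
P = 43.68 * 0.307 * 1361.0 * 0.815
P = 14874.3069 W

14874.3069 W


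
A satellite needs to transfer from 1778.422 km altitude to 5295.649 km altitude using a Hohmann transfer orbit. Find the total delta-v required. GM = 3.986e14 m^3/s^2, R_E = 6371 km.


r1 = 8149.4220 km = 8.149422e+06 m
r2 = 11666.6490 km = 1.1666649e+07 m
dv1 = sqrt(mu/r1)*(sqrt(2*r2/(r1+r2)) - 1) = 595.3279 m/s
dv2 = sqrt(mu/r2)*(1 - sqrt(2*r1/(r1+r2))) = 544.0586 m/s
total dv = |dv1| + |dv2| = 595.3279 + 544.0586 = 1139.3865 m/s = 1.1394 km/s

1.1394 km/s


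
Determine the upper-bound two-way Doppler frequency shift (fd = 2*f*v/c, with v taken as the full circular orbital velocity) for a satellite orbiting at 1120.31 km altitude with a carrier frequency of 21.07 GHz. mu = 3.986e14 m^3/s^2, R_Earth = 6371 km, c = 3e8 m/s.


r = 7.49131e+06 m
v = sqrt(mu/r) = 7294.4032 m/s (worst-case radial velocity)
f = 21.07 GHz = 2.107e+10 Hz
fd = 2*f*v/c = 2*2.107e+10*7294.4032/3.0e+08
fd = 1.0246205e+06 Hz

1.0246e+06 Hz


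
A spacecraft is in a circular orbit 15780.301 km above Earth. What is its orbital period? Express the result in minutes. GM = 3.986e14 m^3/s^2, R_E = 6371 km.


r = 22151.3010 km = 2.2151301e+07 m
T = 2*pi*sqrt(r^3/mu) = 2*pi*sqrt(1.0869203e+22 / 3.986e14)
T = 32810.2907 s = 546.8382 min

546.8382 minutes


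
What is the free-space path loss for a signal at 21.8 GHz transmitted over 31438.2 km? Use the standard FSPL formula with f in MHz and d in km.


f = 21.8 GHz = 21800.0000 MHz
d = 31438.2 km
FSPL = 32.44 + 20*log10(21800.0000) + 20*log10(31438.2)
FSPL = 32.44 + 86.7691 + 89.9492
FSPL = 209.1583 dB

209.1583 dB


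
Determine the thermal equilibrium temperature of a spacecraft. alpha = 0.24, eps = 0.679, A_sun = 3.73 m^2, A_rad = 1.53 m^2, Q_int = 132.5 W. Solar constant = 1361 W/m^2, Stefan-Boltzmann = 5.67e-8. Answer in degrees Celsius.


Numerator = alpha*S*A_sun + Q_int = 0.24*1361*3.73 + 132.5 = 1350.8672 W
Denominator = eps*sigma*A_rad = 0.679*5.67e-8*1.53 = 5.8903929e-08 W/K^4
T^4 = 2.2933397e+10 K^4
T = 389.1501 K = 116.0001 C

116.0001 degrees Celsius


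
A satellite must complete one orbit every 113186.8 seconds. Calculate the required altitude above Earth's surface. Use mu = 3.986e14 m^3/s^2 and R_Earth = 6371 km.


T = 113186.8 s
r = (mu*T^2/(4*pi^2))^(1/3) = (3.986e14 * 113186.8^2 / (4*pi^2))^(1/3)
r = 5.0573503e+07 m = 50573.5035 km
alt = r - R_E = 50573.5035 - 6371 = 44202.5035 km

44202.5035 km


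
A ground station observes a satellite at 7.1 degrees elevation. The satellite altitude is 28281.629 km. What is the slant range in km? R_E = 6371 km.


h = 28281.629 km, el = 7.1 deg
d = -R_E*sin(el) + sqrt((R_E*sin(el))^2 + 2*R_E*h + h^2)
d = -6371.0000*sin(0.1239184) + sqrt((6371.0000*0.1236015)^2 + 2*6371.0000*28281.629 + 28281.629^2)
d = 33283.5660 km

33283.5660 km


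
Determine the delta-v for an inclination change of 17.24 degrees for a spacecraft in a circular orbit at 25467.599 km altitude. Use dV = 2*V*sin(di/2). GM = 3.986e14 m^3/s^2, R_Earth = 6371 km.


r = 31838.5990 km = 3.1838599e+07 m
V = sqrt(mu/r) = 3538.2757 m/s
di = 17.24 deg = 0.3008948 rad
dV = 2*V*sin(di/2) = 2*3538.2757*sin(0.1504474)
dV = 1060.6369 m/s = 1.0606 km/s

1.0606 km/s


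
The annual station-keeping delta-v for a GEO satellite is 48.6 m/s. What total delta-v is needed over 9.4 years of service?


dV = rate * years = 48.6 * 9.4
dV = 456.8400 m/s

456.8400 m/s


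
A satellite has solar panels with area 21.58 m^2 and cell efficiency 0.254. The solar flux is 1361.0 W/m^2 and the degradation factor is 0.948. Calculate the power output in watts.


P = area * eta * S * degradation
P = 21.58 * 0.254 * 1361.0 * 0.948
P = 7072.1525 W

7072.1525 W


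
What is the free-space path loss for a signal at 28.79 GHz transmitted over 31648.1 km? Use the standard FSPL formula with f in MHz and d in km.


f = 28.79 GHz = 28790.0000 MHz
d = 31648.1 km
FSPL = 32.44 + 20*log10(28790.0000) + 20*log10(31648.1)
FSPL = 32.44 + 89.1848 + 90.0070
FSPL = 211.6318 dB

211.6318 dB


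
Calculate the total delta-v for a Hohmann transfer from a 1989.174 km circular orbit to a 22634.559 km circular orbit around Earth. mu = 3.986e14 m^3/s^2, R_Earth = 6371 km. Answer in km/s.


r1 = 8360.1740 km = 8.360174e+06 m
r2 = 29005.5590 km = 2.9005559e+07 m
dv1 = sqrt(mu/r1)*(sqrt(2*r2/(r1+r2)) - 1) = 1698.6358 m/s
dv2 = sqrt(mu/r2)*(1 - sqrt(2*r1/(r1+r2))) = 1227.2620 m/s
total dv = |dv1| + |dv2| = 1698.6358 + 1227.2620 = 2925.8978 m/s = 2.9259 km/s

2.9259 km/s


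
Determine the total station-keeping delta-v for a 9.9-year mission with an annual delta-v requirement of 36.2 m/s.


dV = rate * years = 36.2 * 9.9
dV = 358.3800 m/s

358.3800 m/s


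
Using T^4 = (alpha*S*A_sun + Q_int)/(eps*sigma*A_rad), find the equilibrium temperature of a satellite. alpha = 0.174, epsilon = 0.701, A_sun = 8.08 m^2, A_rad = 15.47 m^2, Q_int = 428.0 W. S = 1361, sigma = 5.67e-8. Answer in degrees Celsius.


Numerator = alpha*S*A_sun + Q_int = 0.174*1361*8.08 + 428.0 = 2341.4571 W
Denominator = eps*sigma*A_rad = 0.701*5.67e-8*15.47 = 6.1488145e-07 W/K^4
T^4 = 3.8079814e+09 K^4
T = 248.4126 K = -24.7374 C

-24.7374 degrees Celsius


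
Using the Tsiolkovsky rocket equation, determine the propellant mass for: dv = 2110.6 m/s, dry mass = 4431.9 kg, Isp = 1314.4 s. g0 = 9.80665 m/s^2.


ve = Isp * g0 = 1314.4 * 9.80665 = 12889.860760 m/s
mass ratio = exp(dv/ve) = exp(2110.6/12889.860760) = 1.17790932
m_prop = m_dry * (mr - 1) = 4431.9 * (1.17790932 - 1)
m_prop = 788.4763 kg

788.4763 kg


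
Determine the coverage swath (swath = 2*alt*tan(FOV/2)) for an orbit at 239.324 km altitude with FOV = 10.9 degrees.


FOV = 10.9 deg = 0.1902409 rad
swath = 2 * alt * tan(FOV/2) = 2 * 239.324 * tan(0.09512044)
swath = 2 * 239.324 * 0.09540837
swath = 45.6670 km

45.6670 km


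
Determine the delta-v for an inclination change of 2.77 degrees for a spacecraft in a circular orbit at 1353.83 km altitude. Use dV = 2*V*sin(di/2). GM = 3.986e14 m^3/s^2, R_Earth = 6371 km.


r = 7724.8300 km = 7.72483e+06 m
V = sqrt(mu/r) = 7183.3029 m/s
di = 2.77 deg = 0.04834562 rad
dV = 2*V*sin(di/2) = 2*7183.3029*sin(0.02417281)
dV = 347.2474 m/s = 0.3472474 km/s

0.3472 km/s


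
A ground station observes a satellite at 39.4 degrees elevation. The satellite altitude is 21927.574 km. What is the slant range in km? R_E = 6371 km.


h = 21927.574 km, el = 39.4 deg
d = -R_E*sin(el) + sqrt((R_E*sin(el))^2 + 2*R_E*h + h^2)
d = -6371.0000*sin(0.6876597) + sqrt((6371.0000*0.6347305)^2 + 2*6371.0000*21927.574 + 21927.574^2)
d = 23823.1827 km

23823.1827 km


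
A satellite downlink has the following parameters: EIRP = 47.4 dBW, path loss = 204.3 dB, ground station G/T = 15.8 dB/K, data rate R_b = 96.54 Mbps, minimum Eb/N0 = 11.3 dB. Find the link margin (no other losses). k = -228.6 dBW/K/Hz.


C/N0 = EIRP - FSPL + G/T - k = 47.4 - 204.3 + 15.8 - (-228.6)
C/N0 = 87.5000 dB-Hz
R_b = 96.54 Mbps = 9.654e+07 bps -> 10*log10(R_b) = 79.8471 dB-Hz
Eb/N0 = C/N0 - 10*log10(R_b) = 87.5000 - 79.8471 = 7.6529 dB
Margin = Eb/N0 - Eb/N0_req = 7.6529 - 11.3 = -3.6471 dB (negative margin: link does not close)

-3.6471 dB


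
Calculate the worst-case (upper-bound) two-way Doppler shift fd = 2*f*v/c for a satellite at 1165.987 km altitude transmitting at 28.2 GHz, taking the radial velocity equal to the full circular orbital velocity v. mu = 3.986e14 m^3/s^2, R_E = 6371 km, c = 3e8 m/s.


r = 7.536987e+06 m
v = sqrt(mu/r) = 7272.2661 m/s (worst-case radial velocity)
f = 28.2 GHz = 2.82e+10 Hz
fd = 2*f*v/c = 2*2.82e+10*7272.2661/3.0e+08
fd = 1.367186e+06 Hz

1.3672e+06 Hz


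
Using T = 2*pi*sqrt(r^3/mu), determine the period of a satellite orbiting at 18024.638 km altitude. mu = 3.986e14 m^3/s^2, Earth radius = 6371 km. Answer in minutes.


r = 24395.6380 km = 2.4395638e+07 m
T = 2*pi*sqrt(r^3/mu) = 2*pi*sqrt(1.4518995e+22 / 3.986e14)
T = 37920.9747 s = 632.0162 min

632.0162 minutes


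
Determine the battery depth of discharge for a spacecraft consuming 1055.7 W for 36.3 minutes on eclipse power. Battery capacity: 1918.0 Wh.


E_used = P * t / 60 = 1055.7 * 36.3 / 60 = 638.6985 Wh
DOD = E_used / E_total * 100 = 638.6985 / 1918.0 * 100
DOD = 33.3002 %

33.3002 %


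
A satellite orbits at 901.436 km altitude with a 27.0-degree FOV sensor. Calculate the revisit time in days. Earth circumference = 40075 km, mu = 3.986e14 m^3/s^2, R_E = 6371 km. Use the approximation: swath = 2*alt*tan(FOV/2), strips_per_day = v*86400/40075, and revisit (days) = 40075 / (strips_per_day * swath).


swath = 2*901.436*tan(0.2356194) = 432.8313 km
v = sqrt(mu/r) = 7403.3570 m/s = 7.4034 km/s
strips/day = v*86400/40075 = 7.4034*86400/40075 = 15.9613
coverage/day = strips * swath = 15.9613 * 432.8313 = 6908.5600 km
revisit = 40075 / 6908.5600 = 5.8008 days

5.8008 days


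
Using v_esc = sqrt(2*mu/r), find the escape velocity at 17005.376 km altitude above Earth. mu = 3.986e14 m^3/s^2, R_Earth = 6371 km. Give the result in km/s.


r = 6371.0 + 17005.376 = 23376.3760 km = 2.3376376e+07 m
v_esc = sqrt(2*mu/r) = sqrt(2*3.986e14 / 2.3376376e+07)
v_esc = 5839.7607 m/s = 5.8398 km/s

5.8398 km/s


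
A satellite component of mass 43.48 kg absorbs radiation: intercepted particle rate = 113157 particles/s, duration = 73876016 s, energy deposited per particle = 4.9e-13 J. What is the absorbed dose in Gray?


Total energy deposited = rate * time * E_per
  = 113157 * 73876016 * 4.9e-13 = 4.0962 J
Dose = E_total / mass = 4.0962 / 43.48
Dose = 0.09420879 Gy

0.0942 Gy


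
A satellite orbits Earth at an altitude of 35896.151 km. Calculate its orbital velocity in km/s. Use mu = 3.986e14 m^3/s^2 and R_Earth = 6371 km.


r = R_E + alt = 6371.0 + 35896.151 = 42267.1510 km = 4.2267151e+07 m
v = sqrt(mu/r) = sqrt(3.986e14 / 4.2267151e+07) = 3070.9105 m/s = 3.0709 km/s

3.0709 km/s


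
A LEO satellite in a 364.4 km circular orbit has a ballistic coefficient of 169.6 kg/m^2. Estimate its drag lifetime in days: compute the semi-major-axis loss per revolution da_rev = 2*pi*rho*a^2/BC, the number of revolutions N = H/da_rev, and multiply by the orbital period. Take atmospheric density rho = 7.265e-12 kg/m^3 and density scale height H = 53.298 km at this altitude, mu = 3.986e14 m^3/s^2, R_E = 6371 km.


a = R_E + alt = 6735.4000 km = 6.7354e+06 m
da_rev = 2*pi*rho*a^2/BC = 2*pi*7.265e-12*(6.7354e+06)^2/169.6 = 12.210021 m per revolution
N = H/da_rev = 53298.0000 m / 12.210021 m = 4365.1029 revolutions
P = 2*pi*sqrt(a^3/mu) = 5501.1858 s
lifetime = N*P = 4365.1029 * 5501.1858 = 2.4013242e+07 s = 277.9310 days

277.9310 days


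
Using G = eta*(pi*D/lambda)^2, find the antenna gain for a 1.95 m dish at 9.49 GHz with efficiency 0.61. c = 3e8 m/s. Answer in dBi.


lambda = c/f = 3e8 / 9.49e+09 = 0.03161222 m
G = eta*(pi*D/lambda)^2 = 0.61*(pi*1.95/0.03161222)^2
G = 22908.0814 (linear)
G = 10*log10(22908.0814) = 43.5999 dBi

43.5999 dBi


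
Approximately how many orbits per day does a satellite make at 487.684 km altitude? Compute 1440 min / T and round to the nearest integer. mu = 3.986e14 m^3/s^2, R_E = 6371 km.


r = 6.858684e+06 m
T = 2*pi*sqrt(r^3/mu) = 5652.9144 s = 94.2152 min
revs/day = 1440 / 94.2152 = 15.2842
Rounded: 15 revolutions per day

15 revolutions per day


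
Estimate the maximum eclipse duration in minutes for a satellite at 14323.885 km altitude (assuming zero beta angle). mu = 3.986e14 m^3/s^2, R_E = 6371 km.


r = 20694.8850 km
T = 493.8039 min
Eclipse fraction = arcsin(R_E/r)/pi = arcsin(6371.0000/20694.8850)/pi
= arcsin(0.3078538)/pi = 0.09961078
Eclipse duration = 0.09961078 * 493.8039 = 49.1882 min

49.1882 minutes


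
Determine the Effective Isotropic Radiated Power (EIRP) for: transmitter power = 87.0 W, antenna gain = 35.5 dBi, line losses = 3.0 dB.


Pt = 87.0 W = 19.3952 dBW
EIRP = Pt_dBW + Gt - losses = 19.3952 + 35.5 - 3.0 = 51.8952 dBW

51.8952 dBW


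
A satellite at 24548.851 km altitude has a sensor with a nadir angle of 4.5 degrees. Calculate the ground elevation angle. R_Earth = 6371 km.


r = R_E + alt = 30919.8510 km
Law of sines in the satellite / Earth-center / ground-point triangle:
  sin(nadir)/R_E = sin(90 + el)/r  =>  cos(el) = (r/R_E)*sin(nadir)
cos(el) = (30919.8510 / 6371.0000) * sin(4.5 deg) = 0.3807791
el = arccos(0.3807791) = 67.6181 deg
(Earth-central angle = 90 - nadir - el = 17.8819 deg)

67.6181 degrees


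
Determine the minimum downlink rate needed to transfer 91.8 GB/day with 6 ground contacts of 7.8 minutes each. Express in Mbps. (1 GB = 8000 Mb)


total contact time = 6 * 7.8 * 60 = 2808.0000 s
data = 91.8 GB = 734400.0000 Mb
rate = 734400.0000 / 2808.0000 = 261.5385 Mbps

261.5385 Mbps


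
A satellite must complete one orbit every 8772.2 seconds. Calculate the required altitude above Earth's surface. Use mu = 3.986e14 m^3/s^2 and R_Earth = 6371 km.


T = 8772.2 s
r = (mu*T^2/(4*pi^2))^(1/3) = (3.986e14 * 8772.2^2 / (4*pi^2))^(1/3)
r = 9.1931611e+06 m = 9193.1611 km
alt = r - R_E = 9193.1611 - 6371 = 2822.1611 km

2822.1611 km


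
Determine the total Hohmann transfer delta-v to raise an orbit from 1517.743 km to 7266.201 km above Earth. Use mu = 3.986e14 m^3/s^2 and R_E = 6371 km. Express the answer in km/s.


r1 = 7888.7430 km = 7.888743e+06 m
r2 = 13637.2010 km = 1.3637201e+07 m
dv1 = sqrt(mu/r1)*(sqrt(2*r2/(r1+r2)) - 1) = 893.0294 m/s
dv2 = sqrt(mu/r2)*(1 - sqrt(2*r1/(r1+r2))) = 777.8354 m/s
total dv = |dv1| + |dv2| = 893.0294 + 777.8354 = 1670.8648 m/s = 1.6709 km/s

1.6709 km/s


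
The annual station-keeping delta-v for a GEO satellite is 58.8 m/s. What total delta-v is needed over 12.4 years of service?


dV = rate * years = 58.8 * 12.4
dV = 729.1200 m/s

729.1200 m/s


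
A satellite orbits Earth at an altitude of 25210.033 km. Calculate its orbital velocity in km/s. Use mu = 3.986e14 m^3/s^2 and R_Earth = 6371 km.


r = R_E + alt = 6371.0 + 25210.033 = 31581.0330 km = 3.1581033e+07 m
v = sqrt(mu/r) = sqrt(3.986e14 / 3.1581033e+07) = 3552.6750 m/s = 3.5527 km/s

3.5527 km/s


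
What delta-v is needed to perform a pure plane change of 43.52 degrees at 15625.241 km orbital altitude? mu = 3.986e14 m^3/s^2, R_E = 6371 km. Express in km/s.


r = 21996.2410 km = 2.1996241e+07 m
V = sqrt(mu/r) = 4256.9095 m/s
di = 43.52 deg = 0.7595673 rad
dV = 2*V*sin(di/2) = 2*4256.9095*sin(0.3797836)
dV = 3156.2390 m/s = 3.1562 km/s

3.1562 km/s


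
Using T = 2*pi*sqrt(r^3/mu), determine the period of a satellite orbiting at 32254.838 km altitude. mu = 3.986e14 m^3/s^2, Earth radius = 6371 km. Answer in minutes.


r = 38625.8380 km = 3.8625838e+07 m
T = 2*pi*sqrt(r^3/mu) = 2*pi*sqrt(5.7628026e+22 / 3.986e14)
T = 75548.8909 s = 1259.1482 min

1259.1482 minutes


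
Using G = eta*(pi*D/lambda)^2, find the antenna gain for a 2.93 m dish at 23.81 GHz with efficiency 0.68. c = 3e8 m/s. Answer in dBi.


lambda = c/f = 3e8 / 2.381e+10 = 0.01259975 m
G = eta*(pi*D/lambda)^2 = 0.68*(pi*2.93/0.01259975)^2
G = 362927.7533 (linear)
G = 10*log10(362927.7533) = 55.5982 dBi

55.5982 dBi


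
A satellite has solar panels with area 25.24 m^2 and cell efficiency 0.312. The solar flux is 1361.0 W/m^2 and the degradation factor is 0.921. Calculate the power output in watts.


P = area * eta * S * degradation
P = 25.24 * 0.312 * 1361.0 * 0.921
P = 9871.0125 W

9871.0125 W


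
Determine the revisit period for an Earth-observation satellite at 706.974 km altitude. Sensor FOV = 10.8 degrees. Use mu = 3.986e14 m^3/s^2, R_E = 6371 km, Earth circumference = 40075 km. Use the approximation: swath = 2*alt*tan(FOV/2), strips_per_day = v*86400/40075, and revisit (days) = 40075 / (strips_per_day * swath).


swath = 2*706.974*tan(0.09424778) = 133.6574 km
v = sqrt(mu/r) = 7504.3687 m/s = 7.5044 km/s
strips/day = v*86400/40075 = 7.5044*86400/40075 = 16.1791
coverage/day = strips * swath = 16.1791 * 133.6574 = 2162.4571 km
revisit = 40075 / 2162.4571 = 18.5322 days

18.5322 days


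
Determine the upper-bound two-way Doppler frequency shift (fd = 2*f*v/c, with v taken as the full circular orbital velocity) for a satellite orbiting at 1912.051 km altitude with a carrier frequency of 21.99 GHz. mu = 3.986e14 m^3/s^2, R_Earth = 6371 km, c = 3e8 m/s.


r = 8.283051e+06 m
v = sqrt(mu/r) = 6937.0285 m/s (worst-case radial velocity)
f = 21.99 GHz = 2.199e+10 Hz
fd = 2*f*v/c = 2*2.199e+10*6937.0285/3.0e+08
fd = 1.0169684e+06 Hz

1.0170e+06 Hz


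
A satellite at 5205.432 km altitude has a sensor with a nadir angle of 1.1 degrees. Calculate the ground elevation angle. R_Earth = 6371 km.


r = R_E + alt = 11576.4320 km
Law of sines in the satellite / Earth-center / ground-point triangle:
  sin(nadir)/R_E = sin(90 + el)/r  =>  cos(el) = (r/R_E)*sin(nadir)
cos(el) = (11576.4320 / 6371.0000) * sin(1.1 deg) = 0.03488273
el = arccos(0.03488273) = 88.0010 deg
(Earth-central angle = 90 - nadir - el = 0.8990389 deg)

88.0010 degrees


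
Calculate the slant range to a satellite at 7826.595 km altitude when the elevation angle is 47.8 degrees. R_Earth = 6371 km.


h = 7826.595 km, el = 47.8 deg
d = -R_E*sin(el) + sqrt((R_E*sin(el))^2 + 2*R_E*h + h^2)
d = -6371.0000*sin(0.8342674) + sqrt((6371.0000*0.7408046)^2 + 2*6371.0000*7826.595 + 7826.595^2)
d = 8817.5903 km

8817.5903 km


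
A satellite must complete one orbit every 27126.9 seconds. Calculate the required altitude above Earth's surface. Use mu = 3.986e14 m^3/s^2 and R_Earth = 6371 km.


T = 27126.9 s
r = (mu*T^2/(4*pi^2))^(1/3) = (3.986e14 * 27126.9^2 / (4*pi^2))^(1/3)
r = 1.9513086e+07 m = 19513.0862 km
alt = r - R_E = 19513.0862 - 6371 = 13142.0862 km

13142.0862 km


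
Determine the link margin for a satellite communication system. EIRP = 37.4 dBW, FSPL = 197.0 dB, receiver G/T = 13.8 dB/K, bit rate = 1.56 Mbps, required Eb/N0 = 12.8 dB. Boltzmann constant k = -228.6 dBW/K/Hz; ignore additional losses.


C/N0 = EIRP - FSPL + G/T - k = 37.4 - 197.0 + 13.8 - (-228.6)
C/N0 = 82.8000 dB-Hz
R_b = 1.56 Mbps = 1.56e+06 bps -> 10*log10(R_b) = 61.9312 dB-Hz
Eb/N0 = C/N0 - 10*log10(R_b) = 82.8000 - 61.9312 = 20.8688 dB
Margin = Eb/N0 - Eb/N0_req = 20.8688 - 12.8 = 8.0688 dB (link closes)

8.0688 dB


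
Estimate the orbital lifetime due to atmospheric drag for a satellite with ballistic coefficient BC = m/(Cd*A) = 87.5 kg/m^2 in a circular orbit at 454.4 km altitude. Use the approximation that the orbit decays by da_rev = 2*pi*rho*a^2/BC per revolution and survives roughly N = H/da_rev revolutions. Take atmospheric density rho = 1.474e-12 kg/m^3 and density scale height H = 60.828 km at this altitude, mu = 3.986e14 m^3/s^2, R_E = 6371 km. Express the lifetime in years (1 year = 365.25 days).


a = R_E + alt = 6825.4000 km = 6.8254e+06 m
da_rev = 2*pi*rho*a^2/BC = 2*pi*1.474e-12*(6.8254e+06)^2/87.5 = 4.930892 m per revolution
N = H/da_rev = 60828.0000 m / 4.930892 m = 12336.1040 revolutions
P = 2*pi*sqrt(a^3/mu) = 5611.8155 s
lifetime = N*P = 12336.1040 * 5611.8155 = 6.922794e+07 s = 801.2493 days
years = 801.2493 / 365.25 = 2.1937 years

2.1937 years


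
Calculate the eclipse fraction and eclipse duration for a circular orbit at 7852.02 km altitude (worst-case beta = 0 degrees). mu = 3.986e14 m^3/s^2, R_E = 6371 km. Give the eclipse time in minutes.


r = 14223.0200 km
T = 281.3505 min
Eclipse fraction = arcsin(R_E/r)/pi = arcsin(6371.0000/14223.0200)/pi
= arcsin(0.4479358)/pi = 0.1478407
Eclipse duration = 0.1478407 * 281.3505 = 41.5951 min

41.5951 minutes


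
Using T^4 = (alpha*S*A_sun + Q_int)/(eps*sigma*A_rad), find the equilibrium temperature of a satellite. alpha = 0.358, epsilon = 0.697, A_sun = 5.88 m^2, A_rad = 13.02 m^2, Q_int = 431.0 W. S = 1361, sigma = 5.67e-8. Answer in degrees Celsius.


Numerator = alpha*S*A_sun + Q_int = 0.358*1361*5.88 + 431.0 = 3295.9594 W
Denominator = eps*sigma*A_rad = 0.697*5.67e-8*13.02 = 5.145491e-07 W/K^4
T^4 = 6.4055295e+09 K^4
T = 282.9038 K = 9.7538 C

9.7538 degrees Celsius


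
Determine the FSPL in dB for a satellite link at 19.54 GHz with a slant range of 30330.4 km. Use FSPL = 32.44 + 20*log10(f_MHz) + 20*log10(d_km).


f = 19.54 GHz = 19540.0000 MHz
d = 30330.4 km
FSPL = 32.44 + 20*log10(19540.0000) + 20*log10(30330.4)
FSPL = 32.44 + 85.8185 + 89.6376
FSPL = 207.8961 dB

207.8961 dB


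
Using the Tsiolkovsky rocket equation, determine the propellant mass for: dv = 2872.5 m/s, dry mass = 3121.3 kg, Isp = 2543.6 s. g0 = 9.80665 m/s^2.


ve = Isp * g0 = 2543.6 * 9.80665 = 24944.194940 m/s
mass ratio = exp(dv/ve) = exp(2872.5/24944.194940) = 1.12204965
m_prop = m_dry * (mr - 1) = 3121.3 * (1.12204965 - 1)
m_prop = 380.9536 kg

380.9536 kg


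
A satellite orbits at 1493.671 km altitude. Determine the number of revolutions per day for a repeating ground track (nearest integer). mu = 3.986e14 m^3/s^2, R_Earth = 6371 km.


r = 7.864671e+06 m
T = 2*pi*sqrt(r^3/mu) = 6941.1601 s = 115.6860 min
revs/day = 1440 / 115.6860 = 12.4475
Rounded: 12 revolutions per day

12 revolutions per day


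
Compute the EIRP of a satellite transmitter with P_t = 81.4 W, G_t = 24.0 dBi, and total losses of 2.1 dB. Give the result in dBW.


Pt = 81.4 W = 19.1062 dBW
EIRP = Pt_dBW + Gt - losses = 19.1062 + 24.0 - 2.1 = 41.0062 dBW

41.0062 dBW


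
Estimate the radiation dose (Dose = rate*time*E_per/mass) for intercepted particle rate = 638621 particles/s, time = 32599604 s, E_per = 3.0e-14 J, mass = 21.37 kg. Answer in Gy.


Total energy deposited = rate * time * E_per
  = 638621 * 32599604 * 3.0e-14 = 0.6245638 J
Dose = E_total / mass = 0.6245638 / 21.37
Dose = 0.02922619 Gy

0.0292 Gy


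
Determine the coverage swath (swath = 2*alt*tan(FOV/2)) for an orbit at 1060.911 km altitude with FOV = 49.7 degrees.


FOV = 49.7 deg = 0.8674286 rad
swath = 2 * alt * tan(FOV/2) = 2 * 1060.911 * tan(0.4337143)
swath = 2 * 1060.911 * 0.4631243
swath = 982.6673 km

982.6673 km


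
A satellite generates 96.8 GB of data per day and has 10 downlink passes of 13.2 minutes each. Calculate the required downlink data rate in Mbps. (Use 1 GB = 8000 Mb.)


total contact time = 10 * 13.2 * 60 = 7920.0000 s
data = 96.8 GB = 774400.0000 Mb
rate = 774400.0000 / 7920.0000 = 97.7778 Mbps

97.7778 Mbps


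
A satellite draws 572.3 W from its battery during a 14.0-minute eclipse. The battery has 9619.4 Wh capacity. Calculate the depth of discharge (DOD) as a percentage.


E_used = P * t / 60 = 572.3 * 14.0 / 60 = 133.5367 Wh
DOD = E_used / E_total * 100 = 133.5367 / 9619.4 * 100
DOD = 1.3882 %

1.3882 %


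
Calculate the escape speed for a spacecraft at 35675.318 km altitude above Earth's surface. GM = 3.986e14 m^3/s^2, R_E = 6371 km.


r = 6371.0 + 35675.318 = 42046.3180 km = 4.2046318e+07 m
v_esc = sqrt(2*mu/r) = sqrt(2*3.986e14 / 4.2046318e+07)
v_esc = 4354.3132 m/s = 4.3543 km/s

4.3543 km/s


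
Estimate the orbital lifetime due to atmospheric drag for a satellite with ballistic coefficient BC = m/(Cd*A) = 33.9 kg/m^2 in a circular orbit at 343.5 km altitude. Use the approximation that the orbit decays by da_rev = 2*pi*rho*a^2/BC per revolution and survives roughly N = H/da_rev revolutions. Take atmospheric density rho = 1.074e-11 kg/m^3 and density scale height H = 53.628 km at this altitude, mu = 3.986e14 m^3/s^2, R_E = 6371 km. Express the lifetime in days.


a = R_E + alt = 6714.5000 km = 6.7145e+06 m
da_rev = 2*pi*rho*a^2/BC = 2*pi*1.074e-11*(6.7145e+06)^2/33.9 = 89.745319 m per revolution
N = H/da_rev = 53628.0000 m / 89.745319 m = 597.5576 revolutions
P = 2*pi*sqrt(a^3/mu) = 5475.6003 s
lifetime = N*P = 597.5576 * 5475.6003 = 3.2719867e+06 s = 37.8702 days

37.8702 days


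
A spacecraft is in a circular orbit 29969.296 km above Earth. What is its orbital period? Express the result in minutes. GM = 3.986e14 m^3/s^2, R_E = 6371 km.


r = 36340.2960 km = 3.6340296e+07 m
T = 2*pi*sqrt(r^3/mu) = 2*pi*sqrt(4.7991617e+22 / 3.986e14)
T = 68943.5928 s = 1149.0599 min

1149.0599 minutes


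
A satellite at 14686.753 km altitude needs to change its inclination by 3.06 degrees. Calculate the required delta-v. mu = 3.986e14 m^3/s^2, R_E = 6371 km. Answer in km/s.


r = 21057.7530 km = 2.1057753e+07 m
V = sqrt(mu/r) = 4350.7350 m/s
di = 3.06 deg = 0.05340708 rad
dV = 2*V*sin(di/2) = 2*4350.7350*sin(0.02670354)
dV = 232.3324 m/s = 0.2323324 km/s

0.2323 km/s


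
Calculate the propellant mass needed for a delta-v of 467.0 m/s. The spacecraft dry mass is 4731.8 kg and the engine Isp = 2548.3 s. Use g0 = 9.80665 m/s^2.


ve = Isp * g0 = 2548.3 * 9.80665 = 24990.286195 m/s
mass ratio = exp(dv/ve) = exp(467.0/24990.286195) = 1.01886296
m_prop = m_dry * (mr - 1) = 4731.8 * (1.01886296 - 1)
m_prop = 89.2558 kg

89.2558 kg


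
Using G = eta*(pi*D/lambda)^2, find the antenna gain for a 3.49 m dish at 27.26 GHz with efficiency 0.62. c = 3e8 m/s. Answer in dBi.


lambda = c/f = 3e8 / 2.726e+10 = 0.01100514 m
G = eta*(pi*D/lambda)^2 = 0.62*(pi*3.49/0.01100514)^2
G = 615391.4845 (linear)
G = 10*log10(615391.4845) = 57.8915 dBi

57.8915 dBi


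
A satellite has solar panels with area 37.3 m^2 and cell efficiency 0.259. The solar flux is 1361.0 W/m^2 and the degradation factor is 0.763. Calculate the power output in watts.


P = area * eta * S * degradation
P = 37.3 * 0.259 * 1361.0 * 0.763
P = 10032.0863 W

10032.0863 W


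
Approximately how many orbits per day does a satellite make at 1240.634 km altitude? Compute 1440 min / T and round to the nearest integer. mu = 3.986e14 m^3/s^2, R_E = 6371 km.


r = 7.611634e+06 m
T = 2*pi*sqrt(r^3/mu) = 6608.8831 s = 110.1481 min
revs/day = 1440 / 110.1481 = 13.0733
Rounded: 13 revolutions per day

13 revolutions per day


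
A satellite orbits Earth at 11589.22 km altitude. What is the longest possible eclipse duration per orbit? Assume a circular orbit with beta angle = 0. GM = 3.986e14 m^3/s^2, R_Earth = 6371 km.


r = 17960.2200 km
T = 399.2339 min
Eclipse fraction = arcsin(R_E/r)/pi = arcsin(6371.0000/17960.2200)/pi
= arcsin(0.3547284)/pi = 0.1154267
Eclipse duration = 0.1154267 * 399.2339 = 46.0822 min

46.0822 minutes


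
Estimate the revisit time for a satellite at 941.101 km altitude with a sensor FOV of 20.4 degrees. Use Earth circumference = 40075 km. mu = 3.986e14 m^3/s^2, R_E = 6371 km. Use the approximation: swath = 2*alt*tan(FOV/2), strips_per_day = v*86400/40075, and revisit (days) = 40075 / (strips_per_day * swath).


swath = 2*941.101*tan(0.1780236) = 338.6616 km
v = sqrt(mu/r) = 7383.2497 m/s = 7.3832 km/s
strips/day = v*86400/40075 = 7.3832*86400/40075 = 15.9180
coverage/day = strips * swath = 15.9180 * 338.6616 = 5390.8061 km
revisit = 40075 / 5390.8061 = 7.4340 days

7.4340 days


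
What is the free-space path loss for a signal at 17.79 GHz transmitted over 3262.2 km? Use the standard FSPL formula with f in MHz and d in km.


f = 17.79 GHz = 17790.0000 MHz
d = 3262.2 km
FSPL = 32.44 + 20*log10(17790.0000) + 20*log10(3262.2)
FSPL = 32.44 + 85.0035 + 70.2702
FSPL = 187.7137 dB

187.7137 dB


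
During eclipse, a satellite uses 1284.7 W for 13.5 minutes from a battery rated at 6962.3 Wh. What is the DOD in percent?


E_used = P * t / 60 = 1284.7 * 13.5 / 60 = 289.0575 Wh
DOD = E_used / E_total * 100 = 289.0575 / 6962.3 * 100
DOD = 4.1518 %

4.1518 %


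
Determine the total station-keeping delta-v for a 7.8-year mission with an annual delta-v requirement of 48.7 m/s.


dV = rate * years = 48.7 * 7.8
dV = 379.8600 m/s

379.8600 m/s


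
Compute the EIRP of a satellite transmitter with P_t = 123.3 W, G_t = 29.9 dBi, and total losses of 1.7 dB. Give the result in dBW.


Pt = 123.3 W = 20.9096 dBW
EIRP = Pt_dBW + Gt - losses = 20.9096 + 29.9 - 1.7 = 49.1096 dBW

49.1096 dBW


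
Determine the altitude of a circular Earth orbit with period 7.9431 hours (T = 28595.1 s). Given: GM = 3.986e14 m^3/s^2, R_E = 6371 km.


T = 28595.1 s
r = (mu*T^2/(4*pi^2))^(1/3) = (3.986e14 * 28595.1^2 / (4*pi^2))^(1/3)
r = 2.021096e+07 m = 20210.9595 km
alt = r - R_E = 20210.9595 - 6371 = 13839.9595 km

13839.9595 km


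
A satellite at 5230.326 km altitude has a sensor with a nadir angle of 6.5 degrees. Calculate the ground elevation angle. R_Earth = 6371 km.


r = R_E + alt = 11601.3260 km
Law of sines in the satellite / Earth-center / ground-point triangle:
  sin(nadir)/R_E = sin(90 + el)/r  =>  cos(el) = (r/R_E)*sin(nadir)
cos(el) = (11601.3260 / 6371.0000) * sin(6.5 deg) = 0.2061383
el = arccos(0.2061383) = 78.1039 deg
(Earth-central angle = 90 - nadir - el = 5.3961 deg)

78.1039 degrees


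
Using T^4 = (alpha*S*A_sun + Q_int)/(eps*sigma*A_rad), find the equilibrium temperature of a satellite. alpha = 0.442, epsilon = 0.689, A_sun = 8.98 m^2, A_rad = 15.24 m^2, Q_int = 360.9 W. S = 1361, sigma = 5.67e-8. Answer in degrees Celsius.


Numerator = alpha*S*A_sun + Q_int = 0.442*1361*8.98 + 360.9 = 5762.9268 W
Denominator = eps*sigma*A_rad = 0.689*5.67e-8*15.24 = 5.9537041e-07 W/K^4
T^4 = 9.6795653e+09 K^4
T = 313.6635 K = 40.5135 C

40.5135 degrees Celsius


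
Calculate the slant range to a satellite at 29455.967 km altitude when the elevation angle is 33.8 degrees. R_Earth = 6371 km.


h = 29455.967 km, el = 33.8 deg
d = -R_E*sin(el) + sqrt((R_E*sin(el))^2 + 2*R_E*h + h^2)
d = -6371.0000*sin(0.5899213) + sqrt((6371.0000*0.5562956)^2 + 2*6371.0000*29455.967 + 29455.967^2)
d = 31889.4827 km

31889.4827 km


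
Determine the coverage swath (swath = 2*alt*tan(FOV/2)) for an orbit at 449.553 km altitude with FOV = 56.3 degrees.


FOV = 56.3 deg = 0.9826204 rad
swath = 2 * alt * tan(FOV/2) = 2 * 449.553 * tan(0.4913102)
swath = 2 * 449.553 * 0.5350723
swath = 481.0867 km

481.0867 km


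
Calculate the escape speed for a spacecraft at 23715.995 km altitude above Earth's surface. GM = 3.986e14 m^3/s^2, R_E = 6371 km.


r = 6371.0 + 23715.995 = 30086.9950 km = 3.0086995e+07 m
v_esc = sqrt(2*mu/r) = sqrt(2*3.986e14 / 3.0086995e+07)
v_esc = 5147.4749 m/s = 5.1475 km/s

5.1475 km/s


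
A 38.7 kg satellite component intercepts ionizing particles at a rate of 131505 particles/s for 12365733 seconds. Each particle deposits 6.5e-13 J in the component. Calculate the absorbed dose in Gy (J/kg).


Total energy deposited = rate * time * E_per
  = 131505 * 12365733 * 6.5e-13 = 1.0570 J
Dose = E_total / mass = 1.0570 / 38.7
Dose = 0.02731269 Gy

0.0273 Gy


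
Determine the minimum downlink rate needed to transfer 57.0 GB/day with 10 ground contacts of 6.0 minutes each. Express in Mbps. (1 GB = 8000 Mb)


total contact time = 10 * 6.0 * 60 = 3600.0000 s
data = 57.0 GB = 456000.0000 Mb
rate = 456000.0000 / 3600.0000 = 126.6667 Mbps

126.6667 Mbps


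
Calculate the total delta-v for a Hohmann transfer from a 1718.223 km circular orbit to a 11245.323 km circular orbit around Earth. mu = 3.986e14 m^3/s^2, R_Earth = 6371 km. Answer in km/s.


r1 = 8089.2230 km = 8.089223e+06 m
r2 = 17616.3230 km = 1.7616323e+07 m
dv1 = sqrt(mu/r1)*(sqrt(2*r2/(r1+r2)) - 1) = 1198.5109 m/s
dv2 = sqrt(mu/r2)*(1 - sqrt(2*r1/(r1+r2))) = 983.0695 m/s
total dv = |dv1| + |dv2| = 1198.5109 + 983.0695 = 2181.5804 m/s = 2.1816 km/s

2.1816 km/s


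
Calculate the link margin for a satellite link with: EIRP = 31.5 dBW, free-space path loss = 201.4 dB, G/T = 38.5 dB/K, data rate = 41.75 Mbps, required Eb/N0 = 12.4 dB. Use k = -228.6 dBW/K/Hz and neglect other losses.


C/N0 = EIRP - FSPL + G/T - k = 31.5 - 201.4 + 38.5 - (-228.6)
C/N0 = 97.2000 dB-Hz
R_b = 41.75 Mbps = 4.175e+07 bps -> 10*log10(R_b) = 76.2066 dB-Hz
Eb/N0 = C/N0 - 10*log10(R_b) = 97.2000 - 76.2066 = 20.9934 dB
Margin = Eb/N0 - Eb/N0_req = 20.9934 - 12.4 = 8.5934 dB (link closes)

8.5934 dB


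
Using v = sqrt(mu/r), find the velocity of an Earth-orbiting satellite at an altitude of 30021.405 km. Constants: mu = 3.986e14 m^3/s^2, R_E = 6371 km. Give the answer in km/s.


r = R_E + alt = 6371.0 + 30021.405 = 36392.4050 km = 3.6392405e+07 m
v = sqrt(mu/r) = sqrt(3.986e14 / 3.6392405e+07) = 3309.5067 m/s = 3.3095 km/s

3.3095 km/s


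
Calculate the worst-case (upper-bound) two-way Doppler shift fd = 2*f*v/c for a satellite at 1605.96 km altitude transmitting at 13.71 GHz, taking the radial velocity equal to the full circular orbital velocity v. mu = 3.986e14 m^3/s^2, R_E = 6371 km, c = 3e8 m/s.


r = 7.97696e+06 m
v = sqrt(mu/r) = 7068.8691 m/s (worst-case radial velocity)
f = 13.71 GHz = 1.371e+10 Hz
fd = 2*f*v/c = 2*1.371e+10*7068.8691/3.0e+08
fd = 646094.6364 Hz

646094.6364 Hz


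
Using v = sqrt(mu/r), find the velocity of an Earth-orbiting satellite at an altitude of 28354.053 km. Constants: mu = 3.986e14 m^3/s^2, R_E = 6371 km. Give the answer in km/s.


r = R_E + alt = 6371.0 + 28354.053 = 34725.0530 km = 3.4725053e+07 m
v = sqrt(mu/r) = sqrt(3.986e14 / 3.4725053e+07) = 3388.0295 m/s = 3.3880 km/s

3.3880 km/s


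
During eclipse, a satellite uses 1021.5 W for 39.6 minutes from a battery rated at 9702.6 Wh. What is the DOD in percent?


E_used = P * t / 60 = 1021.5 * 39.6 / 60 = 674.1900 Wh
DOD = E_used / E_total * 100 = 674.1900 / 9702.6 * 100
DOD = 6.9485 %

6.9485 %


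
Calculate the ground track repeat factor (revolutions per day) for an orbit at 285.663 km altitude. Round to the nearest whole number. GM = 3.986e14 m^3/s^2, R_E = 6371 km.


r = 6.656663e+06 m
T = 2*pi*sqrt(r^3/mu) = 5405.0047 s = 90.0834 min
revs/day = 1440 / 90.0834 = 15.9852
Rounded: 16 revolutions per day

16 revolutions per day


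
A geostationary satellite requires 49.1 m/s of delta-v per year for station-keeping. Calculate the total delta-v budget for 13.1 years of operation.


dV = rate * years = 49.1 * 13.1
dV = 643.2100 m/s

643.2100 m/s


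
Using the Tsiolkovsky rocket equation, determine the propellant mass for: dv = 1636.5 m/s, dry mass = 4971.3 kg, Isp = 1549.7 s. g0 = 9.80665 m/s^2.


ve = Isp * g0 = 1549.7 * 9.80665 = 15197.365505 m/s
mass ratio = exp(dv/ve) = exp(1636.5/15197.365505) = 1.11369480
m_prop = m_dry * (mr - 1) = 4971.3 * (1.11369480 - 1)
m_prop = 565.2110 kg

565.2110 kg


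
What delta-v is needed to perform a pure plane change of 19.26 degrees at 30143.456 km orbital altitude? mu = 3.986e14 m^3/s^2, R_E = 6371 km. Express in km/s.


r = 36514.4560 km = 3.6514456e+07 m
V = sqrt(mu/r) = 3303.9710 m/s
di = 19.26 deg = 0.3361504 rad
dV = 2*V*sin(di/2) = 2*3303.9710*sin(0.1680752)
dV = 1105.4095 m/s = 1.1054 km/s

1.1054 km/s


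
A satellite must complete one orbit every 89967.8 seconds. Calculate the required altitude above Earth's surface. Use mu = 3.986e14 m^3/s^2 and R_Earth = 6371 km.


T = 89967.8 s
r = (mu*T^2/(4*pi^2))^(1/3) = (3.986e14 * 89967.8^2 / (4*pi^2))^(1/3)
r = 4.3396089e+07 m = 43396.0885 km
alt = r - R_E = 43396.0885 - 6371 = 37025.0885 km

37025.0885 km


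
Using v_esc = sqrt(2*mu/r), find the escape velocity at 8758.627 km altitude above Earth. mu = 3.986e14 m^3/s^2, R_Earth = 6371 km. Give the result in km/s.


r = 6371.0 + 8758.627 = 15129.6270 km = 1.5129627e+07 m
v_esc = sqrt(2*mu/r) = sqrt(2*3.986e14 / 1.5129627e+07)
v_esc = 7258.8786 m/s = 7.2589 km/s

7.2589 km/s


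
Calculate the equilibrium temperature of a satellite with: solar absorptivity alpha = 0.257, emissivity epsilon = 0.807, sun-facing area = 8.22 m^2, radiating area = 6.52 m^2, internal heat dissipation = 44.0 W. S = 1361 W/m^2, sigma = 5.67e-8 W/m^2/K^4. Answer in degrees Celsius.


Numerator = alpha*S*A_sun + Q_int = 0.257*1361*8.22 + 44.0 = 2919.1669 W
Denominator = eps*sigma*A_rad = 0.807*5.67e-8*6.52 = 2.9833499e-07 W/K^4
T^4 = 9.7848628e+09 K^4
T = 314.5131 K = 41.3631 C

41.3631 degrees Celsius


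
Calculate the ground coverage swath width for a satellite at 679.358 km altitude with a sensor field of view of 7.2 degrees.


FOV = 7.2 deg = 0.1256637 rad
swath = 2 * alt * tan(FOV/2) = 2 * 679.358 * tan(0.06283185)
swath = 2 * 679.358 * 0.06291467
swath = 85.4832 km

85.4832 km


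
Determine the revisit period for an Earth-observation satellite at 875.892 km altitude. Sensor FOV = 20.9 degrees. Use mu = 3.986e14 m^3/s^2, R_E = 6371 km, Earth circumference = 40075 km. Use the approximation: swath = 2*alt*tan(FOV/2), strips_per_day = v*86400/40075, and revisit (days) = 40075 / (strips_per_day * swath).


swath = 2*875.892*tan(0.1823869) = 323.0930 km
v = sqrt(mu/r) = 7416.3933 m/s = 7.4164 km/s
strips/day = v*86400/40075 = 7.4164*86400/40075 = 15.9894
coverage/day = strips * swath = 15.9894 * 323.0930 = 5166.0726 km
revisit = 40075 / 5166.0726 = 7.7573 days

7.7573 days


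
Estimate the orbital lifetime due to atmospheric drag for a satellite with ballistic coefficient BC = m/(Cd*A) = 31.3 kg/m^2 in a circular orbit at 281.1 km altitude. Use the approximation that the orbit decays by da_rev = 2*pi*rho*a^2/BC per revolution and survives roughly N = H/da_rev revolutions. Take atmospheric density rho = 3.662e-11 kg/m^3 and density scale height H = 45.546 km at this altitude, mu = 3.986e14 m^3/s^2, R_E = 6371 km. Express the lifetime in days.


a = R_E + alt = 6652.1000 km = 6.6521e+06 m
da_rev = 2*pi*rho*a^2/BC = 2*pi*3.662e-11*(6.6521e+06)^2/31.3 = 325.290522 m per revolution
N = H/da_rev = 45546.0000 m / 325.290522 m = 140.0164 revolutions
P = 2*pi*sqrt(a^3/mu) = 5399.4482 s
lifetime = N*P = 140.0164 * 5399.4482 = 756011.1619 s = 8.7501 days

8.7501 days
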